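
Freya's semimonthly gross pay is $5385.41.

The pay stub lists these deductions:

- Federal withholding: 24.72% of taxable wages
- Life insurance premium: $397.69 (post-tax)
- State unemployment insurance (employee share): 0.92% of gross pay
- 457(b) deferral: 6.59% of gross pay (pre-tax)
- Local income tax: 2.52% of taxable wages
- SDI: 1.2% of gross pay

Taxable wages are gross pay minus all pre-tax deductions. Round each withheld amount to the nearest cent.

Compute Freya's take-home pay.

$3148.34

457(b) deferral: $5385.41 × 0.0659 = $354.90
Taxable wages = $5385.41 − $354.90 = $5030.51
Federal withholding: $5030.51 × 0.2472 = $1243.54
Local income tax: $5030.51 × 0.0252 = $126.77
State unemployment insurance (employee share): $5385.41 × 0.0092 = $49.55
SDI: $5385.41 × 0.012 = $64.62
Life insurance premium: $397.69
Total deductions = $354.90 + $1243.54 + $126.77 + $49.55 + $64.62 + $397.69 = $2237.07
Net pay = $5385.41 − $2237.07 = $3148.34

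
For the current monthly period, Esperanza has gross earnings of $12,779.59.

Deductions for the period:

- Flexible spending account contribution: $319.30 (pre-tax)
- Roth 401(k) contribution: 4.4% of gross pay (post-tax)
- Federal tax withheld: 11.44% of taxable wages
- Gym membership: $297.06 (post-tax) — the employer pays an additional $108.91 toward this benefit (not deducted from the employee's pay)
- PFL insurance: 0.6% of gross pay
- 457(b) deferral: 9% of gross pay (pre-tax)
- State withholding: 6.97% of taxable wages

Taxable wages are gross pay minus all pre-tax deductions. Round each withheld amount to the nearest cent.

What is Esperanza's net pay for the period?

$8,291.89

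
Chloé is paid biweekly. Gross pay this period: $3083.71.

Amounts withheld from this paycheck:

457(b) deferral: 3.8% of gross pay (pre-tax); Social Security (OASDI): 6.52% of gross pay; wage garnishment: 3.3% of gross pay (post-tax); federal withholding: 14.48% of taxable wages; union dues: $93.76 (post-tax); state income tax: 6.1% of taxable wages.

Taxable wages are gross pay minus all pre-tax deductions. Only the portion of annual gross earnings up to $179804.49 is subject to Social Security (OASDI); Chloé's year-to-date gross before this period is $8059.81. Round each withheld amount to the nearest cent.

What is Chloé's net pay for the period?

$1959.44

457(b) deferral: $3083.71 × 0.038 = $117.18
Taxable wages = $3083.71 − $117.18 = $2966.53
Federal withholding: $2966.53 × 0.1448 = $429.55
State income tax: $2966.53 × 0.061 = $180.96
Social Security (OASDI): cap not yet reached, full $3083.71 is subject → $3083.71 × 0.0652 = $201.06
Wage garnishment: $3083.71 × 0.033 = $101.76
Union dues: $93.76
Total deductions = $117.18 + $429.55 + $180.96 + $201.06 + $101.76 + $93.76 = $1124.27
Net pay = $3083.71 − $1124.27 = $1959.44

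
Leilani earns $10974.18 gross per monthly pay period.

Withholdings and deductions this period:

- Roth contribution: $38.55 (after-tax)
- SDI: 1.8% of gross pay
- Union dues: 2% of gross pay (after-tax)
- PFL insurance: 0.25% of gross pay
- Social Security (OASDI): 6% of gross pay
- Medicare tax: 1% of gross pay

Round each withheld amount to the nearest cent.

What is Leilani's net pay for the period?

$9722.98

Medicare tax: $10974.18 × 0.01 = $109.74
PFL insurance: $10974.18 × 0.0025 = $27.44
Social Security (OASDI): $10974.18 × 0.06 = $658.45
SDI: $10974.18 × 0.018 = $197.54
Union dues: $10974.18 × 0.02 = $219.48
Roth contribution: $38.55
Total deductions = $109.74 + $27.44 + $658.45 + $197.54 + $219.48 + $38.55 = $1251.20
Net pay = $10974.18 − $1251.20 = $9722.98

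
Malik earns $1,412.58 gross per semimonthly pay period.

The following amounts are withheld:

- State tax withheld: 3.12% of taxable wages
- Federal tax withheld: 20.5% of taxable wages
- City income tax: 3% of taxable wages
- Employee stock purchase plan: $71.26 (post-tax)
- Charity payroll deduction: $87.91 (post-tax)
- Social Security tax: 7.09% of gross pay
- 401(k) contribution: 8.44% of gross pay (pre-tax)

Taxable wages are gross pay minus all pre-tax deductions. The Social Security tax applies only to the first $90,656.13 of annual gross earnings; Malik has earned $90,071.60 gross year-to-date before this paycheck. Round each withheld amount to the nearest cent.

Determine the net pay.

$748.46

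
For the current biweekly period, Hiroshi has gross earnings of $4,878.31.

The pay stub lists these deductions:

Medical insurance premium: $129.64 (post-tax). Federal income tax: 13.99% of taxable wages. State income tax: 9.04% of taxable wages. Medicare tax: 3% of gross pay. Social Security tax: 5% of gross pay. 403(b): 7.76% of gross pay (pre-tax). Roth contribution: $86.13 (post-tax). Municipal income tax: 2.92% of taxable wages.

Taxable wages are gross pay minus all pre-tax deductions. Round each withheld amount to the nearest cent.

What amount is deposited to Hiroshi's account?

$2,726.02

403(b): $4,878.31 × 0.0776 = $378.56
Taxable wages = $4,878.31 − $378.56 = $4,499.75
Municipal income tax: $4,499.75 × 0.0292 = $131.39
Federal income tax: $4,499.75 × 0.1399 = $629.52
State income tax: $4,499.75 × 0.0904 = $406.78
Medicare tax: $4,878.31 × 0.03 = $146.35
Social Security tax: $4,878.31 × 0.05 = $243.92
Medical insurance premium: $129.64
Roth contribution: $86.13
Total deductions = $378.56 + $131.39 + $629.52 + $406.78 + $146.35 + $243.92 + $129.64 + $86.13 = $2,152.29
Net pay = $4,878.31 − $2,152.29 = $2,726.02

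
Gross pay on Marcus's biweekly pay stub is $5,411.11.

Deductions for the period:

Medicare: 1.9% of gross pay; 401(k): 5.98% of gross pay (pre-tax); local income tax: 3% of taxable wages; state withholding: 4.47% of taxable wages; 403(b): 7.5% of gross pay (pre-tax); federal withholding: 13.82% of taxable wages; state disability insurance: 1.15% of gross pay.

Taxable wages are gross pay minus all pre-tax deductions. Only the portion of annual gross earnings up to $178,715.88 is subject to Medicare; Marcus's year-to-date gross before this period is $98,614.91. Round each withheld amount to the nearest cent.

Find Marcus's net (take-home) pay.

$3,519.93

403(b): $5,411.11 × 0.075 = $405.83
401(k): $5,411.11 × 0.0598 = $323.58
Pre-tax total = $405.83 + $323.58 = $729.41
Taxable wages = $5,411.11 − $729.41 = $4,681.70
Federal withholding: $4,681.70 × 0.1382 = $647.01
Local income tax: $4,681.70 × 0.03 = $140.45
State withholding: $4,681.70 × 0.0447 = $209.27
State disability insurance: $5,411.11 × 0.0115 = $62.23
Medicare: cap not yet reached, full $5,411.11 is subject → $5,411.11 × 0.019 = $102.81
Total deductions = $405.83 + $323.58 + $647.01 + $140.45 + $209.27 + $62.23 + $102.81 = $1,891.18
Net pay = $5,411.11 − $1,891.18 = $3,519.93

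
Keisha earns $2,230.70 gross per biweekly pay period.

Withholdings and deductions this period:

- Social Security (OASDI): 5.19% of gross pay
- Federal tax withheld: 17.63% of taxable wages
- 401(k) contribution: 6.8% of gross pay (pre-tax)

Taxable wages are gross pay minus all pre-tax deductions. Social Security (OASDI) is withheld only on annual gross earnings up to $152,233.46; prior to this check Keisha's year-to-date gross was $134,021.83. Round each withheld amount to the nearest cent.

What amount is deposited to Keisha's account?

401(k) contribution: $2,230.70 × 0.068 = $151.69
Taxable wages = $2,230.70 − $151.69 = $2,079.01
Federal tax withheld: $2,079.01 × 0.1763 = $366.53
Social Security (OASDI): cap not yet reached, full $2,230.70 is subject → $2,230.70 × 0.0519 = $115.77
Total deductions = $151.69 + $366.53 + $115.77 = $633.99
Net pay = $2,230.70 − $633.99 = $1,596.71

$1,596.71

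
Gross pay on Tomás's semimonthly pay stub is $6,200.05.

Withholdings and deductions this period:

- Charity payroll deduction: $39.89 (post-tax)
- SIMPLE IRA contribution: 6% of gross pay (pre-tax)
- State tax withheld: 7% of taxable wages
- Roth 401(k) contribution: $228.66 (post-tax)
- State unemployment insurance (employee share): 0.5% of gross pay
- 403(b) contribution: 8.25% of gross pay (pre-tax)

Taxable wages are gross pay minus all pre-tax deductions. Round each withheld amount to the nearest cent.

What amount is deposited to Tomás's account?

$4,644.84

SIMPLE IRA contribution: $6,200.05 × 0.06 = $372.00
403(b) contribution: $6,200.05 × 0.0825 = $511.50
Pre-tax total = $372.00 + $511.50 = $883.50
Taxable wages = $6,200.05 − $883.50 = $5,316.55
State tax withheld: $5,316.55 × 0.07 = $372.16
State unemployment insurance (employee share): $6,200.05 × 0.005 = $31.00
Roth 401(k) contribution: $228.66
Charity payroll deduction: $39.89
Total deductions = $372.00 + $511.50 + $372.16 + $31.00 + $228.66 + $39.89 = $1,555.21
Net pay = $6,200.05 − $1,555.21 = $4,644.84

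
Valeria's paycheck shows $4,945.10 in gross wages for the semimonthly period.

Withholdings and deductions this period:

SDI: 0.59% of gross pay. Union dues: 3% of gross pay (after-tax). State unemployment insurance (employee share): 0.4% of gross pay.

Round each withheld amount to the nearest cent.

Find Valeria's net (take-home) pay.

$4,747.79

SDI: $4,945.10 × 0.0059 = $29.18
State unemployment insurance (employee share): $4,945.10 × 0.004 = $19.78
Union dues: $4,945.10 × 0.03 = $148.35
Total deductions = $29.18 + $19.78 + $148.35 = $197.31
Net pay = $4,945.10 − $197.31 = $4,747.79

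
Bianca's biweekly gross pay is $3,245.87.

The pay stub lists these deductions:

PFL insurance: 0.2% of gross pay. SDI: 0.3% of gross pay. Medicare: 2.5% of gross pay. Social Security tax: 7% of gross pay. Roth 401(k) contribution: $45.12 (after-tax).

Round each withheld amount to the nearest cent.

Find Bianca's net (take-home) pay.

$2,876.16

PFL insurance: $3,245.87 × 0.002 = $6.49
Social Security tax: $3,245.87 × 0.07 = $227.21
SDI: $3,245.87 × 0.003 = $9.74
Medicare: $3,245.87 × 0.025 = $81.15
Roth 401(k) contribution: $45.12
Total deductions = $6.49 + $227.21 + $9.74 + $81.15 + $45.12 = $369.71
Net pay = $3,245.87 − $369.71 = $2,876.16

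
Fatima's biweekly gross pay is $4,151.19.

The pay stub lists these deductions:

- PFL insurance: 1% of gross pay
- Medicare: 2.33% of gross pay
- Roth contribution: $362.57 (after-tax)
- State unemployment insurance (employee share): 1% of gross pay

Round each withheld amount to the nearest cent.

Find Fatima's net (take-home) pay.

$3,608.88

Medicare: $4,151.19 × 0.0233 = $96.72
State unemployment insurance (employee share): $4,151.19 × 0.01 = $41.51
PFL insurance: $4,151.19 × 0.01 = $41.51
Roth contribution: $362.57
Total deductions = $96.72 + $41.51 + $41.51 + $362.57 = $542.31
Net pay = $4,151.19 − $542.31 = $3,608.88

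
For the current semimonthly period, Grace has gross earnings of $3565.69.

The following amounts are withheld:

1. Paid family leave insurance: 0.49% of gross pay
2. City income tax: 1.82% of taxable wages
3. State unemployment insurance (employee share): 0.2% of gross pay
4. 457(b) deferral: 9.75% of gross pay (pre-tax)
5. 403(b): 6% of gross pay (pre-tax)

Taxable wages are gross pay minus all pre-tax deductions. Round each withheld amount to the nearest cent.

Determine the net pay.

$2924.83

403(b): $3565.69 × 0.06 = $213.94
457(b) deferral: $3565.69 × 0.0975 = $347.65
Pre-tax total = $213.94 + $347.65 = $561.59
Taxable wages = $3565.69 − $561.59 = $3004.10
City income tax: $3004.10 × 0.0182 = $54.67
Paid family leave insurance: $3565.69 × 0.0049 = $17.47
State unemployment insurance (employee share): $3565.69 × 0.002 = $7.13
Total deductions = $213.94 + $347.65 + $54.67 + $17.47 + $7.13 = $640.86
Net pay = $3565.69 − $640.86 = $2924.83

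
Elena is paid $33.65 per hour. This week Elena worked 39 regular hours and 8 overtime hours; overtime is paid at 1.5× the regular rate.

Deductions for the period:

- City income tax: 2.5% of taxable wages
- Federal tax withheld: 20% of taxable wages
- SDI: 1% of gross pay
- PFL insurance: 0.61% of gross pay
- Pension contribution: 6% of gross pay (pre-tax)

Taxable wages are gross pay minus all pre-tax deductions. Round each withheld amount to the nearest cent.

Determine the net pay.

$1,222.58

Regular pay: 39 × $33.65 = $1,312.35
Overtime pay: 8 × $33.65 × 1.5 = $403.80
Gross pay = $1,312.35 + $403.80 = $1,716.15
Pension contribution: $1,716.15 × 0.06 = $102.97
Taxable wages = $1,716.15 − $102.97 = $1,613.18
City income tax: $1,613.18 × 0.025 = $40.33
Federal tax withheld: $1,613.18 × 0.2 = $322.64
SDI: $1,716.15 × 0.01 = $17.16
PFL insurance: $1,716.15 × 0.0061 = $10.47
Total deductions = $102.97 + $40.33 + $322.64 + $17.16 + $10.47 = $493.57
Net pay = $1,716.15 − $493.57 = $1,222.58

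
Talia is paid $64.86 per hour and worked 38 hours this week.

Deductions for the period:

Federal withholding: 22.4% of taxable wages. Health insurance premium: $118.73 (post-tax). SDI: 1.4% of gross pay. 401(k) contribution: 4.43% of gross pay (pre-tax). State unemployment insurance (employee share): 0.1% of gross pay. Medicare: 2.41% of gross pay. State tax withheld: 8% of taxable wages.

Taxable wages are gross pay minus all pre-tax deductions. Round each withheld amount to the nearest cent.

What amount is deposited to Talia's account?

Gross pay: 38 × $64.86 = $2,464.68
401(k) contribution: $2,464.68 × 0.0443 = $109.19
Taxable wages = $2,464.68 − $109.19 = $2,355.49
Federal withholding: $2,355.49 × 0.224 = $527.63
State tax withheld: $2,355.49 × 0.08 = $188.44
SDI: $2,464.68 × 0.014 = $34.51
State unemployment insurance (employee share): $2,464.68 × 0.001 = $2.46
Medicare: $2,464.68 × 0.0241 = $59.40
Health insurance premium: $118.73
Total deductions = $109.19 + $527.63 + $188.44 + $34.51 + $2.46 + $59.40 + $118.73 = $1,040.36
Net pay = $2,464.68 − $1,040.36 = $1,424.32

$1,424.32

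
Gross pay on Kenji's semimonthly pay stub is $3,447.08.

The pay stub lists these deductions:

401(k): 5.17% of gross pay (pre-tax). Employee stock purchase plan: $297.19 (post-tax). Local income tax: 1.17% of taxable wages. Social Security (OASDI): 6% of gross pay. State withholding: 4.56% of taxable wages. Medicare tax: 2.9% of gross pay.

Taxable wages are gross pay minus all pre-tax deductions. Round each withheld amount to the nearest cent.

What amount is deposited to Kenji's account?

$2,477.58

401(k): $3,447.08 × 0.0517 = $178.21
Taxable wages = $3,447.08 − $178.21 = $3,268.87
Local income tax: $3,268.87 × 0.0117 = $38.25
State withholding: $3,268.87 × 0.0456 = $149.06
Social Security (OASDI): $3,447.08 × 0.06 = $206.82
Medicare tax: $3,447.08 × 0.029 = $99.97
Employee stock purchase plan: $297.19
Total deductions = $178.21 + $38.25 + $149.06 + $206.82 + $99.97 + $297.19 = $969.50
Net pay = $3,447.08 − $969.50 = $2,477.58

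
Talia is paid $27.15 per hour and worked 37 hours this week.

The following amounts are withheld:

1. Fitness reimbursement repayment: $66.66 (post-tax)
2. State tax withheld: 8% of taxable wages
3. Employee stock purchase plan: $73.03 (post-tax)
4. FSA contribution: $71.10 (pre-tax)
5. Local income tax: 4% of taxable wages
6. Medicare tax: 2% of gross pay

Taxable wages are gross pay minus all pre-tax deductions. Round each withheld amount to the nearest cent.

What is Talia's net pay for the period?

$661.65

Gross pay: 37 × $27.15 = $1004.55
FSA contribution: $71.10
Taxable wages = $1004.55 − $71.10 = $933.45
State tax withheld: $933.45 × 0.08 = $74.68
Local income tax: $933.45 × 0.04 = $37.34
Medicare tax: $1004.55 × 0.02 = $20.09
Fitness reimbursement repayment: $66.66
Employee stock purchase plan: $73.03
Total deductions = $71.10 + $74.68 + $37.34 + $20.09 + $66.66 + $73.03 = $342.90
Net pay = $1004.55 − $342.90 = $661.65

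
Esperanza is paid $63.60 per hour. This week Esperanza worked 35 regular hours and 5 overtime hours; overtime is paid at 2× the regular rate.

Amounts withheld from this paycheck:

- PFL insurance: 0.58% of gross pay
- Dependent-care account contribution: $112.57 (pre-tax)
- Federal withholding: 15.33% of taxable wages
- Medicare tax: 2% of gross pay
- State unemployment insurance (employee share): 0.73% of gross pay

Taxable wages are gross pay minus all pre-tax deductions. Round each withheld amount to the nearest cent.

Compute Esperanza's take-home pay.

Regular pay: 35 × $63.60 = $2226.00
Overtime pay: 5 × $63.60 × 2 = $636.00
Gross pay = $2226.00 + $636.00 = $2862.00
Dependent-care account contribution: $112.57
Taxable wages = $2862.00 − $112.57 = $2749.43
Federal withholding: $2749.43 × 0.1533 = $421.49
Medicare tax: $2862.00 × 0.02 = $57.24
PFL insurance: $2862.00 × 0.0058 = $16.60
State unemployment insurance (employee share): $2862.00 × 0.0073 = $20.89
Total deductions = $112.57 + $421.49 + $57.24 + $16.60 + $20.89 = $628.79
Net pay = $2862.00 − $628.79 = $2233.21

$2233.21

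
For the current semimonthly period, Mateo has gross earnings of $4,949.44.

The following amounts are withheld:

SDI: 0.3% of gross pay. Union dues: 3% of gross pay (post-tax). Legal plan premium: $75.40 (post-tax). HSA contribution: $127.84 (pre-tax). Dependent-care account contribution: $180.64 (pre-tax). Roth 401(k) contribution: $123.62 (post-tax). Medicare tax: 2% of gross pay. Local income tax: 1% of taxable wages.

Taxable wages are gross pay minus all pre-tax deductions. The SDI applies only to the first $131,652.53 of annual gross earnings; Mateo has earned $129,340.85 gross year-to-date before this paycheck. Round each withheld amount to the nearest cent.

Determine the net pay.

$4,141.12

Dependent-care account contribution: $180.64
HSA contribution: $127.84
Pre-tax total = $180.64 + $127.84 = $308.48
Taxable wages = $4,949.44 − $308.48 = $4,640.96
Local income tax: $4,640.96 × 0.01 = $46.41
SDI: only $131,652.53 − $129,340.85 = $2,311.68 of this check is subject → $2,311.68 × 0.003 = $6.94
Medicare tax: $4,949.44 × 0.02 = $98.99
Union dues: $4,949.44 × 0.03 = $148.48
Roth 401(k) contribution: $123.62
Legal plan premium: $75.40
Total deductions = $180.64 + $127.84 + $46.41 + $6.94 + $98.99 + $148.48 + $123.62 + $75.40 = $808.32
Net pay = $4,949.44 − $808.32 = $4,141.12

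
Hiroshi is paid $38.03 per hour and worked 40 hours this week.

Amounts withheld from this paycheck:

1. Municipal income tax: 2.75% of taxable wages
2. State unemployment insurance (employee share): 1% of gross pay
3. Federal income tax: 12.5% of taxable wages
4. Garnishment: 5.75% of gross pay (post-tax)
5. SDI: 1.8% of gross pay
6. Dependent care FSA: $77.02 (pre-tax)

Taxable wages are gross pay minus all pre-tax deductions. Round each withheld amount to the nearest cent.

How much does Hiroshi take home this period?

Gross pay: 40 × $38.03 = $1,521.20
Dependent care FSA: $77.02
Taxable wages = $1,521.20 − $77.02 = $1,444.18
Federal income tax: $1,444.18 × 0.125 = $180.52
Municipal income tax: $1,444.18 × 0.0275 = $39.71
State unemployment insurance (employee share): $1,521.20 × 0.01 = $15.21
SDI: $1,521.20 × 0.018 = $27.38
Garnishment: $1,521.20 × 0.0575 = $87.47
Total deductions = $77.02 + $180.52 + $39.71 + $15.21 + $27.38 + $87.47 = $427.31
Net pay = $1,521.20 − $427.31 = $1,093.89

$1,093.89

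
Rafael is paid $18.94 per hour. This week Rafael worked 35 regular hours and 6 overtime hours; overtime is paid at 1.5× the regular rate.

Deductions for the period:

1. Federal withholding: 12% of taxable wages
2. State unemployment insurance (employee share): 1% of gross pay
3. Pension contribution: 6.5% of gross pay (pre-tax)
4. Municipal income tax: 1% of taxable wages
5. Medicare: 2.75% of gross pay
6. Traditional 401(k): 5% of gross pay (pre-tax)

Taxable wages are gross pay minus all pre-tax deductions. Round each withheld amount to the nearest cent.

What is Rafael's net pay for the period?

$610.39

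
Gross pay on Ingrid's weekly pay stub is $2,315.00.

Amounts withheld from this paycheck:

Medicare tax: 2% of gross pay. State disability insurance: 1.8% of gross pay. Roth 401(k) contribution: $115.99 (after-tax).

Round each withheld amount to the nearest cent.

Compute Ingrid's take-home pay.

$2,111.04

State disability insurance: $2,315.00 × 0.018 = $41.67
Medicare tax: $2,315.00 × 0.02 = $46.30
Roth 401(k) contribution: $115.99
Total deductions = $41.67 + $46.30 + $115.99 = $203.96
Net pay = $2,315.00 − $203.96 = $2,111.04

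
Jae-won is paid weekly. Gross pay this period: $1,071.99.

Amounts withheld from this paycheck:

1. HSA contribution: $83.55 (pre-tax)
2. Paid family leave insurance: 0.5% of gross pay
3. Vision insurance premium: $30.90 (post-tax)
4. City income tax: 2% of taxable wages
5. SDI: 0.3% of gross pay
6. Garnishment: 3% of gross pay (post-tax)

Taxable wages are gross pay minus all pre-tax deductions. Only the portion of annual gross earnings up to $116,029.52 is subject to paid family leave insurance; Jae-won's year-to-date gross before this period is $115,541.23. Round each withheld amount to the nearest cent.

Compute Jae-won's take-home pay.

$899.95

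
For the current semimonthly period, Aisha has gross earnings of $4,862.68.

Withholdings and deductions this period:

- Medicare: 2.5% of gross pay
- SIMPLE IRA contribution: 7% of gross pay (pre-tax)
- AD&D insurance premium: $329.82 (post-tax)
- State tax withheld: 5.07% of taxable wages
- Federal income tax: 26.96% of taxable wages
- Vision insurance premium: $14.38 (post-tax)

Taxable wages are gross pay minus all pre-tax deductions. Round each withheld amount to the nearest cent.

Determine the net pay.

SIMPLE IRA contribution: $4,862.68 × 0.07 = $340.39
Taxable wages = $4,862.68 − $340.39 = $4,522.29
Federal income tax: $4,522.29 × 0.2696 = $1,219.21
State tax withheld: $4,522.29 × 0.0507 = $229.28
Medicare: $4,862.68 × 0.025 = $121.57
AD&D insurance premium: $329.82
Vision insurance premium: $14.38
Total deductions = $340.39 + $1,219.21 + $229.28 + $121.57 + $329.82 + $14.38 = $2,254.65
Net pay = $4,862.68 − $2,254.65 = $2,608.03

$2,608.03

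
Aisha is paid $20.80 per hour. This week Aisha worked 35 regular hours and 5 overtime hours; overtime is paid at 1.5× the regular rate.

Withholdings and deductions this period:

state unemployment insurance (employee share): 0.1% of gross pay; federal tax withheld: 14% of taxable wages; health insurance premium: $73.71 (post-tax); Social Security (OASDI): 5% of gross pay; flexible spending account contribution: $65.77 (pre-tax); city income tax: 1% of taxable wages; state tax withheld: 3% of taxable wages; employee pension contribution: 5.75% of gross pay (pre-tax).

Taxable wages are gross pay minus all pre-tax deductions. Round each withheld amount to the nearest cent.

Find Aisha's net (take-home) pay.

Regular pay: 35 × $20.80 = $728.00
Overtime pay: 5 × $20.80 × 1.5 = $156.00
Gross pay = $728.00 + $156.00 = $884.00
Employee pension contribution: $884.00 × 0.0575 = $50.83
Flexible spending account contribution: $65.77
Pre-tax total = $50.83 + $65.77 = $116.60
Taxable wages = $884.00 − $116.60 = $767.40
State tax withheld: $767.40 × 0.03 = $23.02
Federal tax withheld: $767.40 × 0.14 = $107.44
City income tax: $767.40 × 0.01 = $7.67
Social Security (OASDI): $884.00 × 0.05 = $44.20
State unemployment insurance (employee share): $884.00 × 0.001 = $0.88
Health insurance premium: $73.71
Total deductions = $50.83 + $65.77 + $23.02 + $107.44 + $7.67 + $44.20 + $0.88 + $73.71 = $373.52
Net pay = $884.00 − $373.52 = $510.48

$510.48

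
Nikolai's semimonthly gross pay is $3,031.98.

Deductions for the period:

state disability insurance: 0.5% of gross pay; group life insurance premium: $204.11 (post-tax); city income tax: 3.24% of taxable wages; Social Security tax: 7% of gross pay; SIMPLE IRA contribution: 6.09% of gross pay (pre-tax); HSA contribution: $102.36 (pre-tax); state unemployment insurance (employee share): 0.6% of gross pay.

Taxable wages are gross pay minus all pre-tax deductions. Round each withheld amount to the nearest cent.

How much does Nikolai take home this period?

SIMPLE IRA contribution: $3,031.98 × 0.0609 = $184.65
HSA contribution: $102.36
Pre-tax total = $184.65 + $102.36 = $287.01
Taxable wages = $3,031.98 − $287.01 = $2,744.97
City income tax: $2,744.97 × 0.0324 = $88.94
State unemployment insurance (employee share): $3,031.98 × 0.006 = $18.19
State disability insurance: $3,031.98 × 0.005 = $15.16
Social Security tax: $3,031.98 × 0.07 = $212.24
Group life insurance premium: $204.11
Total deductions = $184.65 + $102.36 + $88.94 + $18.19 + $15.16 + $212.24 + $204.11 = $825.65
Net pay = $3,031.98 − $825.65 = $2,206.33

$2,206.33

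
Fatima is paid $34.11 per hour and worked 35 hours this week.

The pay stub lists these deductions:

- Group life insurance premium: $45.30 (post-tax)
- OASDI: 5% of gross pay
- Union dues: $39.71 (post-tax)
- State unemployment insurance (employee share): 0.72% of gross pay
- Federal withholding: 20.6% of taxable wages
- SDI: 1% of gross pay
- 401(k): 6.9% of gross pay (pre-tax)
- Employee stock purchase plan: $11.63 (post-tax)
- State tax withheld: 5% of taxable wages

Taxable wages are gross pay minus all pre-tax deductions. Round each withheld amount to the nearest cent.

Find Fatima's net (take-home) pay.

$650.07

Gross pay: 35 × $34.11 = $1,193.85
401(k): $1,193.85 × 0.069 = $82.38
Taxable wages = $1,193.85 − $82.38 = $1,111.47
Federal withholding: $1,111.47 × 0.206 = $228.96
State tax withheld: $1,111.47 × 0.05 = $55.57
State unemployment insurance (employee share): $1,193.85 × 0.0072 = $8.60
SDI: $1,193.85 × 0.01 = $11.94
OASDI: $1,193.85 × 0.05 = $59.69
Union dues: $39.71
Employee stock purchase plan: $11.63
Group life insurance premium: $45.30
Total deductions = $82.38 + $228.96 + $55.57 + $8.60 + $11.94 + $59.69 + $39.71 + $11.63 + $45.30 = $543.78
Net pay = $1,193.85 − $543.78 = $650.07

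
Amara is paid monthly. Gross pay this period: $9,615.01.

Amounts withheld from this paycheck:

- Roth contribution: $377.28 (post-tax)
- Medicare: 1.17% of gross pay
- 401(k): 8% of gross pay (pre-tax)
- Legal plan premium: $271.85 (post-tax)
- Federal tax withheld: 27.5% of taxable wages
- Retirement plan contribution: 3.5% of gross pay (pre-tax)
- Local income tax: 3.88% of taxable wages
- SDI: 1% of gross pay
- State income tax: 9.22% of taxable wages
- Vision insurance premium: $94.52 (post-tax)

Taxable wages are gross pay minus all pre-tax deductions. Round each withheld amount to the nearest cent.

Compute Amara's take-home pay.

Retirement plan contribution: $9,615.01 × 0.035 = $336.53
401(k): $9,615.01 × 0.08 = $769.20
Pre-tax total = $336.53 + $769.20 = $1,105.73
Taxable wages = $9,615.01 − $1,105.73 = $8,509.28
Local income tax: $8,509.28 × 0.0388 = $330.16
Federal tax withheld: $8,509.28 × 0.275 = $2,340.05
State income tax: $8,509.28 × 0.0922 = $784.56
SDI: $9,615.01 × 0.01 = $96.15
Medicare: $9,615.01 × 0.0117 = $112.50
Legal plan premium: $271.85
Roth contribution: $377.28
Vision insurance premium: $94.52
Total deductions = $336.53 + $769.20 + $330.16 + $2,340.05 + $784.56 + $96.15 + $112.50 + $271.85 + $377.28 + $94.52 = $5,512.80
Net pay = $9,615.01 − $5,512.80 = $4,102.21

$4,102.21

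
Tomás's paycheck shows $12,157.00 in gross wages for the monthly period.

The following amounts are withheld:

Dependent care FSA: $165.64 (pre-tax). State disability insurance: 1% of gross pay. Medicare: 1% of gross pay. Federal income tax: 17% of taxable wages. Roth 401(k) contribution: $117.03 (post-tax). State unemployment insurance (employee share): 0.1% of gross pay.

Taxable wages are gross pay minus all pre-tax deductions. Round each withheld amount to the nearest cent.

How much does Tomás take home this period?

Dependent care FSA: $165.64
Taxable wages = $12,157.00 − $165.64 = $11,991.36
Federal income tax: $11,991.36 × 0.17 = $2,038.53
State disability insurance: $12,157.00 × 0.01 = $121.57
Medicare: $12,157.00 × 0.01 = $121.57
State unemployment insurance (employee share): $12,157.00 × 0.001 = $12.16
Roth 401(k) contribution: $117.03
Total deductions = $165.64 + $2,038.53 + $121.57 + $121.57 + $12.16 + $117.03 = $2,576.50
Net pay = $12,157.00 − $2,576.50 = $9,580.50

$9,580.50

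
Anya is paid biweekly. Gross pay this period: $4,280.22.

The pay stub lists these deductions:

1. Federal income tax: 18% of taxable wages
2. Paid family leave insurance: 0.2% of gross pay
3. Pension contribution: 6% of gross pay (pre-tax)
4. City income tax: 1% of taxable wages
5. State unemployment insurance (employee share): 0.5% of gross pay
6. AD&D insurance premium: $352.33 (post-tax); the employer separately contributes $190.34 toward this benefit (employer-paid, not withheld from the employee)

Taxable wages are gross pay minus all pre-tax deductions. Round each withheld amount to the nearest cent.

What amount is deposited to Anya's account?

Pension contribution: $4,280.22 × 0.06 = $256.81
Taxable wages = $4,280.22 − $256.81 = $4,023.41
City income tax: $4,023.41 × 0.01 = $40.23
Federal income tax: $4,023.41 × 0.18 = $724.21
Paid family leave insurance: $4,280.22 × 0.002 = $8.56
State unemployment insurance (employee share): $4,280.22 × 0.005 = $21.40
AD&D insurance premium: $352.33
(Employer's $190.34 toward AD&D insurance premium is not withheld from the employee.)
Total deductions = $256.81 + $40.23 + $724.21 + $8.56 + $21.40 + $352.33 = $1,403.54
Net pay = $4,280.22 − $1,403.54 = $2,876.68

$2,876.68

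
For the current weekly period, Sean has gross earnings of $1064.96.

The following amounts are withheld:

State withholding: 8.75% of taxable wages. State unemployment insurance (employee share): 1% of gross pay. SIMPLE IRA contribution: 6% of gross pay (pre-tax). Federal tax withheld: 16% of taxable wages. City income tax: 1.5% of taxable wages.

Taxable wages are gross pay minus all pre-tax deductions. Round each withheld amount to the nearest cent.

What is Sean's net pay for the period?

$727.63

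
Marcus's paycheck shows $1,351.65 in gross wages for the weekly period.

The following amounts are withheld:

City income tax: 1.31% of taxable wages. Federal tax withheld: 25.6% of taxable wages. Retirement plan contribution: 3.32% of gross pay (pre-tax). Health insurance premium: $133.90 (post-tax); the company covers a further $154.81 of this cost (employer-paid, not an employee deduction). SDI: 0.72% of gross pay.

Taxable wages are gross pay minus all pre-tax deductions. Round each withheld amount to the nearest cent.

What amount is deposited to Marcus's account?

Retirement plan contribution: $1,351.65 × 0.0332 = $44.87
Taxable wages = $1,351.65 − $44.87 = $1,306.78
Federal tax withheld: $1,306.78 × 0.256 = $334.54
City income tax: $1,306.78 × 0.0131 = $17.12
SDI: $1,351.65 × 0.0072 = $9.73
Health insurance premium: $133.90
(Employer's $154.81 toward health insurance premium is not withheld from the employee.)
Total deductions = $44.87 + $334.54 + $17.12 + $9.73 + $133.90 = $540.16
Net pay = $1,351.65 − $540.16 = $811.49

$811.49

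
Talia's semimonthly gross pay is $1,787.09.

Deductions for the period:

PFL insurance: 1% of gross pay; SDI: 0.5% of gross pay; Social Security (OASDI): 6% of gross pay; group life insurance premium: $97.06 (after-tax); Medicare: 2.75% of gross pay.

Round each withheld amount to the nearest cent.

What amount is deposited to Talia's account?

Social Security (OASDI): $1,787.09 × 0.06 = $107.23
Medicare: $1,787.09 × 0.0275 = $49.14
SDI: $1,787.09 × 0.005 = $8.94
PFL insurance: $1,787.09 × 0.01 = $17.87
Group life insurance premium: $97.06
Total deductions = $107.23 + $49.14 + $8.94 + $17.87 + $97.06 = $280.24
Net pay = $1,787.09 − $280.24 = $1,506.85

$1,506.85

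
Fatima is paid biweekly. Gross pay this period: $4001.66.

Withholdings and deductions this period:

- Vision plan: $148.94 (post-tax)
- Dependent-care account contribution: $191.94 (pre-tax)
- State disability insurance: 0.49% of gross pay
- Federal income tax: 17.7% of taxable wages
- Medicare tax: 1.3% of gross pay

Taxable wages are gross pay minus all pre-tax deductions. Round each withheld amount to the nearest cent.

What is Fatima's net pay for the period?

Dependent-care account contribution: $191.94
Taxable wages = $4001.66 − $191.94 = $3809.72
Federal income tax: $3809.72 × 0.177 = $674.32
Medicare tax: $4001.66 × 0.013 = $52.02
State disability insurance: $4001.66 × 0.0049 = $19.61
Vision plan: $148.94
Total deductions = $191.94 + $674.32 + $52.02 + $19.61 + $148.94 = $1086.83
Net pay = $4001.66 − $1086.83 = $2914.83

$2914.83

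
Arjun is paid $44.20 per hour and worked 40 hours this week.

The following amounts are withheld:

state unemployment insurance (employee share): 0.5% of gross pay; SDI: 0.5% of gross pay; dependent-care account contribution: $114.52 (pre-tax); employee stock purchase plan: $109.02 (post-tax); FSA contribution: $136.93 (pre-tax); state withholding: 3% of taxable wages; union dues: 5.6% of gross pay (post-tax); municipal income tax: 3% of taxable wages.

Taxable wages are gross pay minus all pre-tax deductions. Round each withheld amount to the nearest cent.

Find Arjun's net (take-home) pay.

$1,199.84

Gross pay: 40 × $44.20 = $1,768.00
FSA contribution: $136.93
Dependent-care account contribution: $114.52
Pre-tax total = $136.93 + $114.52 = $251.45
Taxable wages = $1,768.00 − $251.45 = $1,516.55
State withholding: $1,516.55 × 0.03 = $45.50
Municipal income tax: $1,516.55 × 0.03 = $45.50
State unemployment insurance (employee share): $1,768.00 × 0.005 = $8.84
SDI: $1,768.00 × 0.005 = $8.84
Employee stock purchase plan: $109.02
Union dues: $1,768.00 × 0.056 = $99.01
Total deductions = $136.93 + $114.52 + $45.50 + $45.50 + $8.84 + $8.84 + $109.02 + $99.01 = $568.16
Net pay = $1,768.00 − $568.16 = $1,199.84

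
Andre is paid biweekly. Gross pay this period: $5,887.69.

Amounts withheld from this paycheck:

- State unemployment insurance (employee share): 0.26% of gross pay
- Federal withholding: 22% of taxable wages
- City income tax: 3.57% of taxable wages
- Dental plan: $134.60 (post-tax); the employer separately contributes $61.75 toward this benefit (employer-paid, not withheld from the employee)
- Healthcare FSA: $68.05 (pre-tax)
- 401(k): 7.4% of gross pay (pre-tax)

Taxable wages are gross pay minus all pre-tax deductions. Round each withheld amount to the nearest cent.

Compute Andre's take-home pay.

401(k): $5,887.69 × 0.074 = $435.69
Healthcare FSA: $68.05
Pre-tax total = $435.69 + $68.05 = $503.74
Taxable wages = $5,887.69 − $503.74 = $5,383.95
Federal withholding: $5,383.95 × 0.22 = $1,184.47
City income tax: $5,383.95 × 0.0357 = $192.21
State unemployment insurance (employee share): $5,887.69 × 0.0026 = $15.31
Dental plan: $134.60
(Employer's $61.75 toward dental plan is not withheld from the employee.)
Total deductions = $435.69 + $68.05 + $1,184.47 + $192.21 + $15.31 + $134.60 = $2,030.33
Net pay = $5,887.69 − $2,030.33 = $3,857.36

$3,857.36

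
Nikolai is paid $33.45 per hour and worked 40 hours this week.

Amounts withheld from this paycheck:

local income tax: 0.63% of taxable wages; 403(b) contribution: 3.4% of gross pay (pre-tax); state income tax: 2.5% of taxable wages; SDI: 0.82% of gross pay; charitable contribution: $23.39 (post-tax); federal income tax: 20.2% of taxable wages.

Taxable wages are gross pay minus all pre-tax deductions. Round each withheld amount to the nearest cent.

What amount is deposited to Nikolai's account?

$956.61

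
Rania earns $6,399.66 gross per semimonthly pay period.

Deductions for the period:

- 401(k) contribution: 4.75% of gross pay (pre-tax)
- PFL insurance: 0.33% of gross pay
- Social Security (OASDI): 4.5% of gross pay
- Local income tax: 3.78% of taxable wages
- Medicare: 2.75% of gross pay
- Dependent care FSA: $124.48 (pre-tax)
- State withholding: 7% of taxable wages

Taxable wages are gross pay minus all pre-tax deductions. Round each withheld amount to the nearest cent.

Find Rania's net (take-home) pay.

$4,842.42

Dependent care FSA: $124.48
401(k) contribution: $6,399.66 × 0.0475 = $303.98
Pre-tax total = $124.48 + $303.98 = $428.46
Taxable wages = $6,399.66 − $428.46 = $5,971.20
Local income tax: $5,971.20 × 0.0378 = $225.71
State withholding: $5,971.20 × 0.07 = $417.98
PFL insurance: $6,399.66 × 0.0033 = $21.12
Medicare: $6,399.66 × 0.0275 = $175.99
Social Security (OASDI): $6,399.66 × 0.045 = $287.98
Total deductions = $124.48 + $303.98 + $225.71 + $417.98 + $21.12 + $175.99 + $287.98 = $1,557.24
Net pay = $6,399.66 − $1,557.24 = $4,842.42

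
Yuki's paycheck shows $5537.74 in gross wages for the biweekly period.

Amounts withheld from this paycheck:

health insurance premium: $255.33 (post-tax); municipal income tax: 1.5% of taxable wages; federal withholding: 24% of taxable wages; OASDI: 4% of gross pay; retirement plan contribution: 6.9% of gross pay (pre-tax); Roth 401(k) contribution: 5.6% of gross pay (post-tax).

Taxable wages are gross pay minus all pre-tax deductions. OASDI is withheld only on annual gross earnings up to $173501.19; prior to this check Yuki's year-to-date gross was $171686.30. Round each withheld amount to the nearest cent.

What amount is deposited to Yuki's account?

$3202.92

Retirement plan contribution: $5537.74 × 0.069 = $382.10
Taxable wages = $5537.74 − $382.10 = $5155.64
Municipal income tax: $5155.64 × 0.015 = $77.33
Federal withholding: $5155.64 × 0.24 = $1237.35
OASDI: only $173501.19 − $171686.30 = $1814.89 of this check is subject → $1814.89 × 0.04 = $72.60
Health insurance premium: $255.33
Roth 401(k) contribution: $5537.74 × 0.056 = $310.11
Total deductions = $382.10 + $77.33 + $1237.35 + $72.60 + $255.33 + $310.11 = $2334.82
Net pay = $5537.74 − $2334.82 = $3202.92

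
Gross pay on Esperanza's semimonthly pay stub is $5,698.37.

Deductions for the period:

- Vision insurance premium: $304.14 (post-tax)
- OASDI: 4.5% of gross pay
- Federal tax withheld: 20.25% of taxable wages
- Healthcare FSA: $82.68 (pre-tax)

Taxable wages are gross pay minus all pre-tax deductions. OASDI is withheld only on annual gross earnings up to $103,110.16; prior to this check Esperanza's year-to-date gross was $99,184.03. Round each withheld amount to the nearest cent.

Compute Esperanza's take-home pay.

Healthcare FSA: $82.68
Taxable wages = $5,698.37 − $82.68 = $5,615.69
Federal tax withheld: $5,615.69 × 0.2025 = $1,137.18
OASDI: only $103,110.16 − $99,184.03 = $3,926.13 of this check is subject → $3,926.13 × 0.045 = $176.68
Vision insurance premium: $304.14
Total deductions = $82.68 + $1,137.18 + $176.68 + $304.14 = $1,700.68
Net pay = $5,698.37 − $1,700.68 = $3,997.69

$3,997.69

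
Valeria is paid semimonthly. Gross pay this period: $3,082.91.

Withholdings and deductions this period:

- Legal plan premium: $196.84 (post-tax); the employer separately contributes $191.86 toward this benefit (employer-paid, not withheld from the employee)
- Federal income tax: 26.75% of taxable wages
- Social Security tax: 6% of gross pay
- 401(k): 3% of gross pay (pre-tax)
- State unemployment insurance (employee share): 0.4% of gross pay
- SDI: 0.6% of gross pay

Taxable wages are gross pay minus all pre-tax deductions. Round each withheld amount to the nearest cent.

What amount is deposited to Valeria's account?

$1,777.84

401(k): $3,082.91 × 0.03 = $92.49
Taxable wages = $3,082.91 − $92.49 = $2,990.42
Federal income tax: $2,990.42 × 0.2675 = $799.94
Social Security tax: $3,082.91 × 0.06 = $184.97
SDI: $3,082.91 × 0.006 = $18.50
State unemployment insurance (employee share): $3,082.91 × 0.004 = $12.33
Legal plan premium: $196.84
(Employer's $191.86 toward legal plan premium is not withheld from the employee.)
Total deductions = $92.49 + $799.94 + $184.97 + $18.50 + $12.33 + $196.84 = $1,305.07
Net pay = $3,082.91 − $1,305.07 = $1,777.84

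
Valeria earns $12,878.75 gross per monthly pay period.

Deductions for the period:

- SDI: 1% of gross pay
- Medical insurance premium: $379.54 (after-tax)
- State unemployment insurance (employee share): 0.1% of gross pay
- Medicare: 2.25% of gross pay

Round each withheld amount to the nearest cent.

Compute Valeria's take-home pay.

Medicare: $12,878.75 × 0.0225 = $289.77
SDI: $12,878.75 × 0.01 = $128.79
State unemployment insurance (employee share): $12,878.75 × 0.001 = $12.88
Medical insurance premium: $379.54
Total deductions = $289.77 + $128.79 + $12.88 + $379.54 = $810.98
Net pay = $12,878.75 − $810.98 = $12,067.77

$12,067.77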